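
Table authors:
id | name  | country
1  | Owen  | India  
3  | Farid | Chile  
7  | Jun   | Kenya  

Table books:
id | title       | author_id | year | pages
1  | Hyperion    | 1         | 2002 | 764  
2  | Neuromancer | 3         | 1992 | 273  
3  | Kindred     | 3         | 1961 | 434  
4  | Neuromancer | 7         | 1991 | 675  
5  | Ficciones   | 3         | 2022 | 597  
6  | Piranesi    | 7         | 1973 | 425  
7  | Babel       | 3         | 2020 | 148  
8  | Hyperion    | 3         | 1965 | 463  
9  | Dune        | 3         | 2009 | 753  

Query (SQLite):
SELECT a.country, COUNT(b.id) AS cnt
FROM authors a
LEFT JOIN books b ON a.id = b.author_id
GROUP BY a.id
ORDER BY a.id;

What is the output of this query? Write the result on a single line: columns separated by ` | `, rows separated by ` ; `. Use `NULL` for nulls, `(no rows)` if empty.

LEFT JOIN keeps every authors row; unmatched ones get NULL for books columns.
Group by authors.id and compute COUNT(b.id). COUNT(col) of an all-NULL group is 0.
  1: ids {1} → COUNT(b.id)=1
  3: ids {2, 3, 5, 7, 8, 9} → COUNT(b.id)=6
  7: ids {4, 6} → COUNT(b.id)=2

India | 1 ; Chile | 6 ; Kenya | 2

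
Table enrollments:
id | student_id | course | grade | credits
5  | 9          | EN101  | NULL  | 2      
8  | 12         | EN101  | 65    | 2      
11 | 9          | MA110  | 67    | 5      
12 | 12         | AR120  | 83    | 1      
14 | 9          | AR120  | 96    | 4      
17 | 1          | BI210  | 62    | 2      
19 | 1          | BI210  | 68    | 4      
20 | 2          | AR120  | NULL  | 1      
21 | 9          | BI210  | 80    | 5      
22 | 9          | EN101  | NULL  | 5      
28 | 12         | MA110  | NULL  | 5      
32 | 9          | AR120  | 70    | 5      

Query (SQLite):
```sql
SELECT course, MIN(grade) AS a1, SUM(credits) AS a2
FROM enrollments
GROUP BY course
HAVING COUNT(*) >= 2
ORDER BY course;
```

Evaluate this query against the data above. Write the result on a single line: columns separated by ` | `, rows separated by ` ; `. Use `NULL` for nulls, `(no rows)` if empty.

AR120 | 70 | 11 ; BI210 | 62 | 11 ; EN101 | 65 | 9 ; MA110 | 67 | 10

Group enrollments by course.
Per group compute: MIN(grade), SUM(credits).
HAVING: drop groups with fewer than 2 rows.
  AR120: ids {12, 14, 20, 32} → MIN(grade)=70, SUM(credits)=11
  BI210: ids {17, 19, 21} → MIN(grade)=62, SUM(credits)=11
  EN101: ids {5, 8, 22} → MIN(grade)=65, SUM(credits)=9
  MA110: ids {11, 28} → MIN(grade)=67, SUM(credits)=10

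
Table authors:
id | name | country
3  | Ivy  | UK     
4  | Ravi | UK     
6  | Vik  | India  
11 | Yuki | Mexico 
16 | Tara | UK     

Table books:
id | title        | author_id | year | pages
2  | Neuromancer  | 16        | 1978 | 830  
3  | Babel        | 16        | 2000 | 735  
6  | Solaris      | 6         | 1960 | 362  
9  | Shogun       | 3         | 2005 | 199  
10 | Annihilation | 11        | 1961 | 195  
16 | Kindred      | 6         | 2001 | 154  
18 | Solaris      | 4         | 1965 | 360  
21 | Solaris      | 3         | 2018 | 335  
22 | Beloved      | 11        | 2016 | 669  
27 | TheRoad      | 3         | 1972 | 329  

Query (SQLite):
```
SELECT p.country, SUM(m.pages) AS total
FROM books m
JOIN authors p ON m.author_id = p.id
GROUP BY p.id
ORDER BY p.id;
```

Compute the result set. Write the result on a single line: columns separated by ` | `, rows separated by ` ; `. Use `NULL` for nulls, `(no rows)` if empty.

UK | 863 ; UK | 360 ; India | 516 ; Mexico | 864 ; UK | 1565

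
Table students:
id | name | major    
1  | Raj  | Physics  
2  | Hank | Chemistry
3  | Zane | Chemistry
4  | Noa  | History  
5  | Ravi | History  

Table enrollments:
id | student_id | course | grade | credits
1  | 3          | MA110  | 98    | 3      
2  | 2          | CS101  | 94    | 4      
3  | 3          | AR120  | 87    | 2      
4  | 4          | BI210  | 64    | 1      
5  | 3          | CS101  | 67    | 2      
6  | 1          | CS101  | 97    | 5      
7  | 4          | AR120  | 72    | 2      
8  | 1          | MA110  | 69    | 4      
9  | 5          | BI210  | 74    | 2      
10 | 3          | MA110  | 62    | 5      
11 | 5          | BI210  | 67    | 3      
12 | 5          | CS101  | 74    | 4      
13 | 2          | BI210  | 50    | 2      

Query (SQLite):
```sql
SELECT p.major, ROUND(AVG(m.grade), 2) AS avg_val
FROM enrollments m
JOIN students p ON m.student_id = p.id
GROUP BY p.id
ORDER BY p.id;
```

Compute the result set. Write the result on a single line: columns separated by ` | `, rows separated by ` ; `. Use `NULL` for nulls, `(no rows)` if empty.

Join each enrollments row to its students via student_id.
Group joined rows by students.id; compute ROUND(AVG(m.grade), 2) per group.
  1: ids {6, 8} → ROUND(AVG(m.grade), 2)=83
  2: ids {2, 13} → ROUND(AVG(m.grade), 2)=72
  3: ids {1, 3, 5, 10} → ROUND(AVG(m.grade), 2)=78.5
  4: ids {4, 7} → ROUND(AVG(m.grade), 2)=68
  5: ids {9, 11, 12} → ROUND(AVG(m.grade), 2)=71.67

Physics | 83 ; Chemistry | 72 ; Chemistry | 78.5 ; History | 68 ; History | 71.67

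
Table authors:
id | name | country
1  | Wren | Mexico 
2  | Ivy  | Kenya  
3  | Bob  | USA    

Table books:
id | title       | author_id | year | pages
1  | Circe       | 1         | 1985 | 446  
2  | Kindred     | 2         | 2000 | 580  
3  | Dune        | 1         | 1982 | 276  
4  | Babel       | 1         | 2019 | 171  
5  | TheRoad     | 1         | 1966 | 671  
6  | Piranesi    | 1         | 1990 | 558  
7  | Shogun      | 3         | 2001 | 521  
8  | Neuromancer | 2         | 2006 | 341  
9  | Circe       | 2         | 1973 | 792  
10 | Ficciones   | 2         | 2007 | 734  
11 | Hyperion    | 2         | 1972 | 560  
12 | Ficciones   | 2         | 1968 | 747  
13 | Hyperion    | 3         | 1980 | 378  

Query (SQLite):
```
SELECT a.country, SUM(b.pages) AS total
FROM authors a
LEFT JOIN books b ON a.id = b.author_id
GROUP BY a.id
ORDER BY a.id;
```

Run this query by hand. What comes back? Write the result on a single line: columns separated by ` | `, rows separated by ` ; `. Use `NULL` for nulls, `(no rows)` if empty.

Mexico | 2122 ; Kenya | 3754 ; USA | 899

LEFT JOIN keeps every authors row; unmatched ones get NULL for books columns.
Group by authors.id and compute SUM(b.pages). SUM over an all-NULL group is NULL.
  1: ids {1, 3, 4, 5, 6} → SUM(b.pages)=2122
  2: ids {2, 8, 9, 10, 11, 12} → SUM(b.pages)=3754
  3: ids {7, 13} → SUM(b.pages)=899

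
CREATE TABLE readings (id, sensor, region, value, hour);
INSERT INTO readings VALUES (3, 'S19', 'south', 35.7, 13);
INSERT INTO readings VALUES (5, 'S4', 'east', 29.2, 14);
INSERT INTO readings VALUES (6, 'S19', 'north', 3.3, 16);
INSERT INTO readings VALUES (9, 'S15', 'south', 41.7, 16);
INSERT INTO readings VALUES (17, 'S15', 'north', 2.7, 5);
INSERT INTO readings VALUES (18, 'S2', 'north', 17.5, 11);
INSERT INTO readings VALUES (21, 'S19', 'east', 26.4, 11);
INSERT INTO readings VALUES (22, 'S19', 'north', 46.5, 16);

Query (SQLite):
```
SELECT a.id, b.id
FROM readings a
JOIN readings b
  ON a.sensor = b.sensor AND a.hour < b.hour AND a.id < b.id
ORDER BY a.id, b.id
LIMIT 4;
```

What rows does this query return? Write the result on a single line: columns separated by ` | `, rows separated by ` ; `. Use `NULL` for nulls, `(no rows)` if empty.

3 | 6 ; 3 | 22 ; 21 | 22

Pairs (a,b) with same sensor, a.hour < b.hour, a.id < b.id.
sensor groups: S15:{9,17} S19:{3,6,21,22} S2:{18} S4:{5}
Ordered by (a.id, b.id); first 4.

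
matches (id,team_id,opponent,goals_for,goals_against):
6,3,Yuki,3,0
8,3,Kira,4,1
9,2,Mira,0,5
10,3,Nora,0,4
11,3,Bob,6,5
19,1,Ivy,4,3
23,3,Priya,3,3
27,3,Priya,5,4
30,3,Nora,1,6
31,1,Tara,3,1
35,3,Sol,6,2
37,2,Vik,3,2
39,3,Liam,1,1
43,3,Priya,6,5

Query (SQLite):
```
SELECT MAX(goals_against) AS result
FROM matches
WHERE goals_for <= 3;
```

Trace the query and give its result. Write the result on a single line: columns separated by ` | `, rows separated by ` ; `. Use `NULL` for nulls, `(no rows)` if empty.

6

Rows where goals_for <= 3 → goals_against values: [0, 5, 4, 3, 6, 1, 2, 1].
MAX of non-NULL values = 6.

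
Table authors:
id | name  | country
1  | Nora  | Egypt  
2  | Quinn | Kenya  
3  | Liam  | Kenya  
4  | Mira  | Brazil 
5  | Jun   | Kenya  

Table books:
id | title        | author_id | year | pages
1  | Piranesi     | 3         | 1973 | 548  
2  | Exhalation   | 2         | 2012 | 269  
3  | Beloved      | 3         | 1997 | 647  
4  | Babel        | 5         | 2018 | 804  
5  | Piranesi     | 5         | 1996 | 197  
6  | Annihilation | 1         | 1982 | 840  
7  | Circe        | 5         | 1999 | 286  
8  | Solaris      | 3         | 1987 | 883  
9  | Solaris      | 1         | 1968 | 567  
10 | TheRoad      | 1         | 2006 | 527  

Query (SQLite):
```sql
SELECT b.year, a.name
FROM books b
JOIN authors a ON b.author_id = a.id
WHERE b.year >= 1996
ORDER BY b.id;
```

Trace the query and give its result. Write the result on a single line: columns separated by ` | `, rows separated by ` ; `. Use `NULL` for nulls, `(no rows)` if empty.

Each books row matches the authors row where author_id = authors.id.
Then keep rows with b.year >= 1996.

2012 | Quinn ; 1997 | Liam ; 2018 | Jun ; 1996 | Jun ; 1999 | Jun ; 2006 | Nora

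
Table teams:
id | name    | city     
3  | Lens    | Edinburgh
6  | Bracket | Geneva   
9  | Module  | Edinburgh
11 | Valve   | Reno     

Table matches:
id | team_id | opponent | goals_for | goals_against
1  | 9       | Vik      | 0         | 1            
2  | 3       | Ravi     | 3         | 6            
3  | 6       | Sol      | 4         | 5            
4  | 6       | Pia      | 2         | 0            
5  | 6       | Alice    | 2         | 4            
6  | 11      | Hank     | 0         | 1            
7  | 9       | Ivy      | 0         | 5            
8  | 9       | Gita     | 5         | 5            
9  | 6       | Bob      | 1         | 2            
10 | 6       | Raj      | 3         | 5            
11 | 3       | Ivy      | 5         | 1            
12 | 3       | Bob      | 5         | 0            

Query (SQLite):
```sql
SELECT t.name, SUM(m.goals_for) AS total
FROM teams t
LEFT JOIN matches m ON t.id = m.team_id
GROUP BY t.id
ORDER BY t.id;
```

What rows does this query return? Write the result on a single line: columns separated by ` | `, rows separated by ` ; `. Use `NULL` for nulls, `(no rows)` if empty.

Lens | 13 ; Bracket | 12 ; Module | 5 ; Valve | 0

LEFT JOIN keeps every teams row; unmatched ones get NULL for matches columns.
Group by teams.id and compute SUM(m.goals_for). SUM over an all-NULL group is NULL.
  3: ids {2, 11, 12} → SUM(m.goals_for)=13
  6: ids {3, 4, 5, 9, 10} → SUM(m.goals_for)=12
  9: ids {1, 7, 8} → SUM(m.goals_for)=5
  11: ids {6} → SUM(m.goals_for)=0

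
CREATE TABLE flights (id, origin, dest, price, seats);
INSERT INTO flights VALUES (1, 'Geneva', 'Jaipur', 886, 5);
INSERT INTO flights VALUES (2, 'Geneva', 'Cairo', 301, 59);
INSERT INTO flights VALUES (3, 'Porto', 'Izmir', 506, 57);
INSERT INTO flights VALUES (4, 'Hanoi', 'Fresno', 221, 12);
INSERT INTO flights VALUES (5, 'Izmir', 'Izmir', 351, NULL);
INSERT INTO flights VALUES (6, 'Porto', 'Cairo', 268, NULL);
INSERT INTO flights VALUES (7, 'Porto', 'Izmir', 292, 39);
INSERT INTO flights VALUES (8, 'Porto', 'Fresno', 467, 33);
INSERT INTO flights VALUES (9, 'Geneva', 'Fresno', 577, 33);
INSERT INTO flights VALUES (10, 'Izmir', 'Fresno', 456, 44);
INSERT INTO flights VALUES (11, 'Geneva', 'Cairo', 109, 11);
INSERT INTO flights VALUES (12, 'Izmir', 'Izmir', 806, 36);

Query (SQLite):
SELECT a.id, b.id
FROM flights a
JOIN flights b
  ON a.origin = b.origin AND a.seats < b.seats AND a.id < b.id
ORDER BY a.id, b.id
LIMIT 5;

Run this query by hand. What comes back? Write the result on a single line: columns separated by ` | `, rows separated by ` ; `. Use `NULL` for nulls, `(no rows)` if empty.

1 | 2 ; 1 | 9 ; 1 | 11

Pairs (a,b) with same origin, a.seats < b.seats, a.id < b.id.
origin groups: Geneva:{1,2,9,11} Hanoi:{4} Izmir:{5,10,12} Porto:{3,6,7,8}
Ordered by (a.id, b.id); first 5.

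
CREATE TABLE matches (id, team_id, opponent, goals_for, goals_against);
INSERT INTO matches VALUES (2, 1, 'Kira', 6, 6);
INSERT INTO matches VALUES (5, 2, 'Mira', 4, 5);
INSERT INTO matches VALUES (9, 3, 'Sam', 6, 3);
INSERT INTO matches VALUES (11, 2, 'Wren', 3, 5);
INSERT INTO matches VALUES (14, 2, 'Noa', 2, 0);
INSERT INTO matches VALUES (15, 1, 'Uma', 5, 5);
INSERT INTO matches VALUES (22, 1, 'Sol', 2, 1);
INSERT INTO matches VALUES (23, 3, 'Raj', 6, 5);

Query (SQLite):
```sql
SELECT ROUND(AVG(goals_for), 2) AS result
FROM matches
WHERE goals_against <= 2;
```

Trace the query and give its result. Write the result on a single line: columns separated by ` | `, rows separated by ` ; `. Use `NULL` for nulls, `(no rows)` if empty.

Rows where goals_against <= 2 → goals_for values: [2, 2].
AVG = 4 / 2 (rounded to 2 dp).

2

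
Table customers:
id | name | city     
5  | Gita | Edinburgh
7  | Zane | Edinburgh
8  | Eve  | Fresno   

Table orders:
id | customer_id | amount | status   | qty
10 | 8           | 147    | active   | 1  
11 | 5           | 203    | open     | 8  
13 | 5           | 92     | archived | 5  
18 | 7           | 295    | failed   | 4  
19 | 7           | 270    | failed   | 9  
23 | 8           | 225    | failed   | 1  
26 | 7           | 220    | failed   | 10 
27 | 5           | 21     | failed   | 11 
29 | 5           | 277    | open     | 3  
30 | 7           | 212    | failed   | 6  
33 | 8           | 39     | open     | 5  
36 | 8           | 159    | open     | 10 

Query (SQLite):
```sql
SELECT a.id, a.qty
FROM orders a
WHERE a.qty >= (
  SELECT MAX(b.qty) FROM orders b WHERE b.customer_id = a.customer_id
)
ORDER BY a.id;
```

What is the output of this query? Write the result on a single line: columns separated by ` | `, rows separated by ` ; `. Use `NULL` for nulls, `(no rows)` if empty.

For each orders row a, compute MAX(qty) over rows sharing a.customer_id.
Keep row a if a.qty >= that per-group MAX.
  customer_id=5: MAX(qty) = 11
  customer_id=7: MAX(qty) = 10
  customer_id=8: MAX(qty) = 10

26 | 10 ; 27 | 11 ; 36 | 10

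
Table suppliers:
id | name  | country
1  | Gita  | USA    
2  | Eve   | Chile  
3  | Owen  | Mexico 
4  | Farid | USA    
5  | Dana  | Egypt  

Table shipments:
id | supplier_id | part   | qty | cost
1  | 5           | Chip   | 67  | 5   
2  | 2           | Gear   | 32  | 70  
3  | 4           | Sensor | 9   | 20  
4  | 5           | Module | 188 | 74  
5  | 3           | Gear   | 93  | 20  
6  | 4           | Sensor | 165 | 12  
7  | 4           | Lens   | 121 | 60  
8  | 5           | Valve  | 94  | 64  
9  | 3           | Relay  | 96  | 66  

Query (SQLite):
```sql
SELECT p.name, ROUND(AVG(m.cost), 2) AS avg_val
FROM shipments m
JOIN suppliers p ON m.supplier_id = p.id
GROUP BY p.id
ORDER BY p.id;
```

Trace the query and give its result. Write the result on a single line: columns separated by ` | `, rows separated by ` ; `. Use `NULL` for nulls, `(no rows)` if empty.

Join each shipments row to its suppliers via supplier_id.
Group joined rows by suppliers.id; compute ROUND(AVG(m.cost), 2) per group.
  2: ids {2} → ROUND(AVG(m.cost), 2)=70
  3: ids {5, 9} → ROUND(AVG(m.cost), 2)=43
  4: ids {3, 6, 7} → ROUND(AVG(m.cost), 2)=30.67
  5: ids {1, 4, 8} → ROUND(AVG(m.cost), 2)=47.67

Eve | 70 ; Owen | 43 ; Farid | 30.67 ; Dana | 47.67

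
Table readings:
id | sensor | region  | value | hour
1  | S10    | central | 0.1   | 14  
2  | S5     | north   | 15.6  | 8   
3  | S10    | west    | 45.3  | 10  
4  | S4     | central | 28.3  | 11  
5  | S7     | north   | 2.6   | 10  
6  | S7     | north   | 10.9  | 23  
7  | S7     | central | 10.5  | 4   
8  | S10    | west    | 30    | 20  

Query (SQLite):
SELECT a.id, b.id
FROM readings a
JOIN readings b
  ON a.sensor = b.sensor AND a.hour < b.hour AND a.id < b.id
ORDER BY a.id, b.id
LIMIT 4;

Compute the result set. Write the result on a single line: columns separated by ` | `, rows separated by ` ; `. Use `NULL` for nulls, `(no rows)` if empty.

1 | 8 ; 3 | 8 ; 5 | 6

Pairs (a,b) with same sensor, a.hour < b.hour, a.id < b.id.
sensor groups: S10:{1,3,8} S4:{4} S5:{2} S7:{5,6,7}
Ordered by (a.id, b.id); first 4.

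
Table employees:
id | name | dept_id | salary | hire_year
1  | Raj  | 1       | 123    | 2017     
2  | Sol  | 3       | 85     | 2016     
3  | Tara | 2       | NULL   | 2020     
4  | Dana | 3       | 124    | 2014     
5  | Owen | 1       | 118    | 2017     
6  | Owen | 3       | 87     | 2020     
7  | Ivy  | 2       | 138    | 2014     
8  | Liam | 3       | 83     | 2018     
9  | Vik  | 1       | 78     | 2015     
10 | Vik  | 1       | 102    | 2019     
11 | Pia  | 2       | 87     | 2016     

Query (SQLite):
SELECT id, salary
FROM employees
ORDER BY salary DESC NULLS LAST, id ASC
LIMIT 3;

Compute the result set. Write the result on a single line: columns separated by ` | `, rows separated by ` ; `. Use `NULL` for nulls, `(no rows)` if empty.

7 | 138 ; 4 | 124 ; 1 | 123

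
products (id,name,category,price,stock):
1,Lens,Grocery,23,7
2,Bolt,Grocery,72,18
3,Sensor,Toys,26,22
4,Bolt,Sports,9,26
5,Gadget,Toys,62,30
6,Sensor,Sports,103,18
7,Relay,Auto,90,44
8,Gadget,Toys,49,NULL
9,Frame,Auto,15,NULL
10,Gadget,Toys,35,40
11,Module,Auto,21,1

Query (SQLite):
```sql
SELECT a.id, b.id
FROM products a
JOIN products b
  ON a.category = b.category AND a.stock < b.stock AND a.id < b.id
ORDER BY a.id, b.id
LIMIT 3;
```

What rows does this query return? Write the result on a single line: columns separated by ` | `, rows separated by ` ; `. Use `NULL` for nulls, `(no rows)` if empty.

1 | 2 ; 3 | 5 ; 3 | 10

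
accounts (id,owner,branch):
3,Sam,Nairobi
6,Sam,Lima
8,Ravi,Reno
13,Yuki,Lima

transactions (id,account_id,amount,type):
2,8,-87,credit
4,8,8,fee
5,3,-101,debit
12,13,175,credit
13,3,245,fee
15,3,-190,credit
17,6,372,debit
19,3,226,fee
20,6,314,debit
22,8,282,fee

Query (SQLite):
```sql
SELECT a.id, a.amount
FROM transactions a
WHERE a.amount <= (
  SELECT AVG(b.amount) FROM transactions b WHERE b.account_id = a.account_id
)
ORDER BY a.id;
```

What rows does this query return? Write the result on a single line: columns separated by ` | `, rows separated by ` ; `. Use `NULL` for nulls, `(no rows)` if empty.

2 | -87 ; 4 | 8 ; 5 | -101 ; 12 | 175 ; 15 | -190 ; 20 | 314

For each transactions row a, compute AVG(amount) over rows sharing a.account_id.
Keep row a if a.amount <= that per-group AVG.
  account_id=3: AVG(amount) = 45.0
  account_id=6: AVG(amount) = 343.0
  account_id=8: AVG(amount) = 67.666667
  account_id=13: AVG(amount) = 175.0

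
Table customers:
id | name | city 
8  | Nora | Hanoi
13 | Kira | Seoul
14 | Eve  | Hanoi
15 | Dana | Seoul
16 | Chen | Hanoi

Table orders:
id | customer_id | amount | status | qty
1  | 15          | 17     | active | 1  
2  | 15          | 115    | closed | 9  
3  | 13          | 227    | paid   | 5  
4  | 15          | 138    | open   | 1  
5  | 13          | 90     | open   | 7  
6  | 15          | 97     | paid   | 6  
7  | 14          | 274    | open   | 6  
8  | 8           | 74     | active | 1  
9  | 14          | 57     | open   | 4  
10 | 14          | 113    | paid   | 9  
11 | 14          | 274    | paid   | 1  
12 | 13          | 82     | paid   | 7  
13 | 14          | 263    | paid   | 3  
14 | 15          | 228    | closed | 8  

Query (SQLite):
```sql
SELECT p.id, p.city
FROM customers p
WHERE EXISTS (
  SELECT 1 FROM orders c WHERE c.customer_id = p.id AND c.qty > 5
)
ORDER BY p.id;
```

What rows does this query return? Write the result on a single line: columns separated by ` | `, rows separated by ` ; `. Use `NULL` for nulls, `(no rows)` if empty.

13 | Seoul ; 14 | Hanoi ; 15 | Seoul

For each customers row, check whether any orders with matching customer_id has qty > 5.
Keep rows where that is true.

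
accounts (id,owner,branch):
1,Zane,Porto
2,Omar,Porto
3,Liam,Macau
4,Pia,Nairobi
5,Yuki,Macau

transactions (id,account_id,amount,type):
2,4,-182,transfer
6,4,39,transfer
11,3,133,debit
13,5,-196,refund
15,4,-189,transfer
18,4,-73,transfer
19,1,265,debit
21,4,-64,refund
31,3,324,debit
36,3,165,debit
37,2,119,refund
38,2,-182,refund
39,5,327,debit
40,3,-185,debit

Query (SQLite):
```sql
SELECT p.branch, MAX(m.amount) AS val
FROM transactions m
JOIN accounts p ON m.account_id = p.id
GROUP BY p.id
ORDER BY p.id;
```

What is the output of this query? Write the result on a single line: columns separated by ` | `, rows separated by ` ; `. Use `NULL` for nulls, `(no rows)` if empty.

Join each transactions row to its accounts via account_id.
Group joined rows by accounts.id; compute MAX(m.amount) per group.
  1: ids {19} → MAX(m.amount)=265
  2: ids {37, 38} → MAX(m.amount)=119
  3: ids {11, 31, 36, 40} → MAX(m.amount)=324
  4: ids {2, 6, 15, 18, 21} → MAX(m.amount)=39
  5: ids {13, 39} → MAX(m.amount)=327

Porto | 265 ; Porto | 119 ; Macau | 324 ; Nairobi | 39 ; Macau | 327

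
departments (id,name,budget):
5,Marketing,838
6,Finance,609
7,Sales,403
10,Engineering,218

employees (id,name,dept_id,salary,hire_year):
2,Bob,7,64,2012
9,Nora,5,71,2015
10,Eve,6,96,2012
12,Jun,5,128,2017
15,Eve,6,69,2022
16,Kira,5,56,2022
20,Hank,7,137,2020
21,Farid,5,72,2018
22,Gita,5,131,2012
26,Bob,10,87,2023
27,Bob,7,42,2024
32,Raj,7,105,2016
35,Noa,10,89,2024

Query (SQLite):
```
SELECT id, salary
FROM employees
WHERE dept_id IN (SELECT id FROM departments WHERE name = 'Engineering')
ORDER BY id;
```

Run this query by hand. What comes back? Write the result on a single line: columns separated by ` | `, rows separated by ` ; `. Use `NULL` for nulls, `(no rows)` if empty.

26 | 87 ; 35 | 89

Inner query: departments.id where name = 'Engineering'.
Outer: keep employees rows whose dept_id is in that set.
Inner query → {10}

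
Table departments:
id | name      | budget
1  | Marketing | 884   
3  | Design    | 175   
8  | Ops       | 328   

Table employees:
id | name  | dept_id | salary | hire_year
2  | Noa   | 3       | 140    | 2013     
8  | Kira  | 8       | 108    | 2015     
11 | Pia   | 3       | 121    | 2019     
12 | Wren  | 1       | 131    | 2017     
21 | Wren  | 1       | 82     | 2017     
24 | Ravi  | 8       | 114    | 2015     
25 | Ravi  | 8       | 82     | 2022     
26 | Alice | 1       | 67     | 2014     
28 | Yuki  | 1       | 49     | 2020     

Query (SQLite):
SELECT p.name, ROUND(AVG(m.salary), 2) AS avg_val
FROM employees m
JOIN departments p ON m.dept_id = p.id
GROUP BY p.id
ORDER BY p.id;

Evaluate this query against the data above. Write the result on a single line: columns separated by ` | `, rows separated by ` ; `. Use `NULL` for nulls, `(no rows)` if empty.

Marketing | 82.25 ; Design | 130.5 ; Ops | 101.33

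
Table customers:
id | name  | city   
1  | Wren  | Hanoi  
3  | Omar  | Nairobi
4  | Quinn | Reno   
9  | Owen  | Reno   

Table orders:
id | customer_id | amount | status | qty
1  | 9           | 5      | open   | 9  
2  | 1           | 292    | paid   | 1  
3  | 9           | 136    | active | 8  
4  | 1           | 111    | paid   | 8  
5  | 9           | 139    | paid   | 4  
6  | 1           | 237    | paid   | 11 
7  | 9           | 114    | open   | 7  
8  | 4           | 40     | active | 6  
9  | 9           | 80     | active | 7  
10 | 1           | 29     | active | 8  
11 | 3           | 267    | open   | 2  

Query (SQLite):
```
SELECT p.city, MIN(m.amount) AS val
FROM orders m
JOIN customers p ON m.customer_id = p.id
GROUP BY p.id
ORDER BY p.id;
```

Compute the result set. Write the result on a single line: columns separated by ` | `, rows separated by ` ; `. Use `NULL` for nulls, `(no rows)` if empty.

Hanoi | 29 ; Nairobi | 267 ; Reno | 40 ; Reno | 5

Join each orders row to its customers via customer_id.
Group joined rows by customers.id; compute MIN(m.amount) per group.
  1: ids {2, 4, 6, 10} → MIN(m.amount)=29
  3: ids {11} → MIN(m.amount)=267
  4: ids {8} → MIN(m.amount)=40
  9: ids {1, 3, 5, 7, 9} → MIN(m.amount)=5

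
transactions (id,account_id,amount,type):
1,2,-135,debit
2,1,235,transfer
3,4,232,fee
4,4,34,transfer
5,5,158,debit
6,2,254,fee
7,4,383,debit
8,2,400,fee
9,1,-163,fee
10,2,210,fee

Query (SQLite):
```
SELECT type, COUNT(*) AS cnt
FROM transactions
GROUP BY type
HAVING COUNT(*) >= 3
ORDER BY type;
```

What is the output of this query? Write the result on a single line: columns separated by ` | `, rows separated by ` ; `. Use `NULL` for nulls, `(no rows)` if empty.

debit | 3 ; fee | 5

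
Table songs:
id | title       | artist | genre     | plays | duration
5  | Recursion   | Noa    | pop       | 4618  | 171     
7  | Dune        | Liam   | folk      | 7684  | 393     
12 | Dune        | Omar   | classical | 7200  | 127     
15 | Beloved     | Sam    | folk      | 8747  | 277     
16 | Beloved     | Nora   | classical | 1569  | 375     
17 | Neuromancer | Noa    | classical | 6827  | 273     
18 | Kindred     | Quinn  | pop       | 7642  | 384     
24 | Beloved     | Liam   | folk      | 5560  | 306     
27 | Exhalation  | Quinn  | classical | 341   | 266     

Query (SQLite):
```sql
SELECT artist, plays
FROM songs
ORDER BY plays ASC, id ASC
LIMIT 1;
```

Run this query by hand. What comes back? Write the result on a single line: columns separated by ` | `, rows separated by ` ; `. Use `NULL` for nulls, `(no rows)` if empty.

Sort by plays asc, tiebreak id asc: (341, id=27), (1569, id=16), (4618, id=5), (5560, id=24) …. Take first 1.

Quinn | 341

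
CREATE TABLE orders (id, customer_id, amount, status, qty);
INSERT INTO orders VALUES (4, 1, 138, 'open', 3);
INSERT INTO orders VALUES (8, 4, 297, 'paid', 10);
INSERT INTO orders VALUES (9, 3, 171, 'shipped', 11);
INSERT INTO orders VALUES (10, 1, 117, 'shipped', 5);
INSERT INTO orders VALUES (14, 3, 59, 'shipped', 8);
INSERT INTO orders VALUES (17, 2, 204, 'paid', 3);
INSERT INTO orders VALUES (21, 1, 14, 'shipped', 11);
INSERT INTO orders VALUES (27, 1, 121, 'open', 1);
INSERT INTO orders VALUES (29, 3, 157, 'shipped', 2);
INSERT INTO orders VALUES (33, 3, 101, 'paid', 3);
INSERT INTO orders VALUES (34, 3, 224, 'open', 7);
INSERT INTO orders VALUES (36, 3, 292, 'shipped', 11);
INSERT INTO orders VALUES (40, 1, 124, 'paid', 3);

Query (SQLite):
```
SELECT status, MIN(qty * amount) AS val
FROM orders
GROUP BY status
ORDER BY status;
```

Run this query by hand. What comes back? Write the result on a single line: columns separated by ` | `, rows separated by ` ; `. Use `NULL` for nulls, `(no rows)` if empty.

open | 121 ; paid | 303 ; shipped | 154

For each row compute qty * amount.
Group by status; take MIN of the expression per group.
  open: ids {4, 27, 34} → MIN(qty * amount)=121
  paid: ids {8, 17, 33, 40} → MIN(qty * amount)=303
  shipped: ids {9, 10, 14, 21, 29, 36} → MIN(qty * amount)=154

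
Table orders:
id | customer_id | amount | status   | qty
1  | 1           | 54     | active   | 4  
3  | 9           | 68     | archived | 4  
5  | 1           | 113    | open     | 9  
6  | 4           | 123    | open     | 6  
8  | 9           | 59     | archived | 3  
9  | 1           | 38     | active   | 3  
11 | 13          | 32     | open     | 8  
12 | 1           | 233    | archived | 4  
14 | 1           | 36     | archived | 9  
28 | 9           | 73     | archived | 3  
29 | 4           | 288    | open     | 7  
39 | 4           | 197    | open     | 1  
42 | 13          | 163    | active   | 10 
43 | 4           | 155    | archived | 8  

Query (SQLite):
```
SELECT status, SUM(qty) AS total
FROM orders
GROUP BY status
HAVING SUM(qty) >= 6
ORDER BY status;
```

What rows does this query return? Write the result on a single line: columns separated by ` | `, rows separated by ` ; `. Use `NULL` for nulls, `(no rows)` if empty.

active | 17 ; archived | 31 ; open | 31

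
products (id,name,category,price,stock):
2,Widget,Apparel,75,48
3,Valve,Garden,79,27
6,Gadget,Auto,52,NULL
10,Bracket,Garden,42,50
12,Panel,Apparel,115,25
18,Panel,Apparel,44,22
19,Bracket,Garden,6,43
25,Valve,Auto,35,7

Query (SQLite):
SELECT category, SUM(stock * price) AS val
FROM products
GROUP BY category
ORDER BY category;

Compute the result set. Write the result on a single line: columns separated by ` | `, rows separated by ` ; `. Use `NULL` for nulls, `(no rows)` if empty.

Apparel | 7443 ; Auto | 245 ; Garden | 4491

For each row compute stock * price.
Group by category; take SUM of the expression per group.
  Apparel: ids {2, 12, 18} → SUM(stock * price)=7443
  Auto: ids {6, 25} → SUM(stock * price)=245
  Garden: ids {3, 10, 19} → SUM(stock * price)=4491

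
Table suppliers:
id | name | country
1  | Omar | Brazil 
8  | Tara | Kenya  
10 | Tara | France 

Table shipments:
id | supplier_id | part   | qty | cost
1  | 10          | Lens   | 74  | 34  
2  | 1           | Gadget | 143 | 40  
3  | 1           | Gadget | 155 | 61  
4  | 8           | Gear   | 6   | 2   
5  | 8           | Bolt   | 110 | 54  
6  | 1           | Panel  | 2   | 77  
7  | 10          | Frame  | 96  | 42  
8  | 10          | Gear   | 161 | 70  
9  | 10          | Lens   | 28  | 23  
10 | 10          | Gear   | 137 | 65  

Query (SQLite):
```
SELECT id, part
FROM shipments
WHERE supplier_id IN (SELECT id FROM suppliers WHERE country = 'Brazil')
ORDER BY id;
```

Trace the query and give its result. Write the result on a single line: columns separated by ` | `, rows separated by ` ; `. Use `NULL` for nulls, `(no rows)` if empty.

Inner query: suppliers.id where country = 'Brazil'.
Outer: keep shipments rows whose supplier_id is in that set.
Inner query → {1}

2 | Gadget ; 3 | Gadget ; 6 | Panel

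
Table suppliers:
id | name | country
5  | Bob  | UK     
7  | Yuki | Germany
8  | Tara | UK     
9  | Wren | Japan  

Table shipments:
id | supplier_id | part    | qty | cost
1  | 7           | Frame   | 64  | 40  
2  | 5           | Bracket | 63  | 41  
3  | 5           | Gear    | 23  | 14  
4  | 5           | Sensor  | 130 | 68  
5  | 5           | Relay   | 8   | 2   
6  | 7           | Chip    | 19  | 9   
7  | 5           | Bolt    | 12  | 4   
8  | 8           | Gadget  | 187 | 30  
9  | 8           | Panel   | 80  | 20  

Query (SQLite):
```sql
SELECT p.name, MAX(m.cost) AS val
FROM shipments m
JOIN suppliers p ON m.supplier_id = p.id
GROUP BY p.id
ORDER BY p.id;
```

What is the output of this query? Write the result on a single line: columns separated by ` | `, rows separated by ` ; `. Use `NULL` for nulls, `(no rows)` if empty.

Bob | 68 ; Yuki | 40 ; Tara | 30

Join each shipments row to its suppliers via supplier_id.
Group joined rows by suppliers.id; compute MAX(m.cost) per group.
  5: ids {2, 3, 4, 5, 7} → MAX(m.cost)=68
  7: ids {1, 6} → MAX(m.cost)=40
  8: ids {8, 9} → MAX(m.cost)=30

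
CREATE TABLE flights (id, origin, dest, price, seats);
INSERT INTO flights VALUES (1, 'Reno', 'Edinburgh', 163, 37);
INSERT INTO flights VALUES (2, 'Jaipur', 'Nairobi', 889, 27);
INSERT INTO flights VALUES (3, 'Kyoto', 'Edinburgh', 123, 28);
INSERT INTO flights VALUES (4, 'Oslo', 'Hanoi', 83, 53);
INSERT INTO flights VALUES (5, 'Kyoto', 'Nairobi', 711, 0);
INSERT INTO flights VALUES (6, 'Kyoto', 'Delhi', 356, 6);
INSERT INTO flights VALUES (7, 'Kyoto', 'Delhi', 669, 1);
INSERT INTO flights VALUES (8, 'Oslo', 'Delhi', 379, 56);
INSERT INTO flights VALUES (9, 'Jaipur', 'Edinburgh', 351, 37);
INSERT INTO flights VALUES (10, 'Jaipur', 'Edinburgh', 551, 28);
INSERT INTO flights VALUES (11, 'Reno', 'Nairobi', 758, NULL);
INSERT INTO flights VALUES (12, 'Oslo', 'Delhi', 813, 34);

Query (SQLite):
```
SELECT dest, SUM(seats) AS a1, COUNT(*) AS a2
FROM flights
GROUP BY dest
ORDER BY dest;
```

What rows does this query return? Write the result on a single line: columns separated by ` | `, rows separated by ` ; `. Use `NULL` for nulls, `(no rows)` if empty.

Group flights by dest.
Per group compute: SUM(seats), COUNT(*).
  Delhi: ids {6, 7, 8, 12} → SUM(seats)=97, COUNT(*)=4
  Edinburgh: ids {1, 3, 9, 10} → SUM(seats)=130, COUNT(*)=4
  Hanoi: ids {4} → SUM(seats)=53, COUNT(*)=1
  Nairobi: ids {2, 5, 11} → SUM(seats)=27, COUNT(*)=3

Delhi | 97 | 4 ; Edinburgh | 130 | 4 ; Hanoi | 53 | 1 ; Nairobi | 27 | 3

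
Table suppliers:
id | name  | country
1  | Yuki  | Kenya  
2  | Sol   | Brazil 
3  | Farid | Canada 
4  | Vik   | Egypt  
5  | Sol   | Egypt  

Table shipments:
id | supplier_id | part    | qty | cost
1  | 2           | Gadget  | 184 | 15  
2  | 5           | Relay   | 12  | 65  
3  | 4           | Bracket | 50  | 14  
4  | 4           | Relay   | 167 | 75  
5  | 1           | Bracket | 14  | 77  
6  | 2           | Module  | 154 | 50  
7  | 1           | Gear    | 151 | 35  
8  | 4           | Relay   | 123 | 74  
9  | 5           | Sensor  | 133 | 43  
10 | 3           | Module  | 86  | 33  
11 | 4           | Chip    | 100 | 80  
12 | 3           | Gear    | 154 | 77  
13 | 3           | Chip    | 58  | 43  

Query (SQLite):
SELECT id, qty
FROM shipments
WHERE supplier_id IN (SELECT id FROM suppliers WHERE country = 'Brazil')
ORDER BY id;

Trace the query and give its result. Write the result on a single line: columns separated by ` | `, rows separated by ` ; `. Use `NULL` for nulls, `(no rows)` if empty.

Inner query: suppliers.id where country = 'Brazil'.
Outer: keep shipments rows whose supplier_id is in that set.
Inner query → {2}

1 | 184 ; 6 | 154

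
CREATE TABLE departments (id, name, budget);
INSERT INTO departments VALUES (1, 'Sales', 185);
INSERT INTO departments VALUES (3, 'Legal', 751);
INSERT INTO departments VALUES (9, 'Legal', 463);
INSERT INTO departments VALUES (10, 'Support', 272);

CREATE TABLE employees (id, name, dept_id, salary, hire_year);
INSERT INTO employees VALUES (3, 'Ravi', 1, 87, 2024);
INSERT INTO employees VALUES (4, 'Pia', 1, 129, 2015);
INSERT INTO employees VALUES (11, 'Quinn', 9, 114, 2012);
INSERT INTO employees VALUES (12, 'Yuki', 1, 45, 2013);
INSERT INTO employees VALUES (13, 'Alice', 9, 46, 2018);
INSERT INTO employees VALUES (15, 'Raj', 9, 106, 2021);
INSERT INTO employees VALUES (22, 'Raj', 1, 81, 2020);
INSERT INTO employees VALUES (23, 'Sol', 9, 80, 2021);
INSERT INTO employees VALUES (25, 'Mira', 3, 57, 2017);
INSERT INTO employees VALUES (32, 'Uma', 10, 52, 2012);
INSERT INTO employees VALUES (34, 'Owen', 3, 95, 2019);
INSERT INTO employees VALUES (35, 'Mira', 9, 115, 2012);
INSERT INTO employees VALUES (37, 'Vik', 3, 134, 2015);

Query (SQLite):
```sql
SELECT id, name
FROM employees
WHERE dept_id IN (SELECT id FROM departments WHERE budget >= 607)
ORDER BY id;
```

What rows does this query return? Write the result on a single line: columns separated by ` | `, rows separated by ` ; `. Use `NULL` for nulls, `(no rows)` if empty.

25 | Mira ; 34 | Owen ; 37 | Vik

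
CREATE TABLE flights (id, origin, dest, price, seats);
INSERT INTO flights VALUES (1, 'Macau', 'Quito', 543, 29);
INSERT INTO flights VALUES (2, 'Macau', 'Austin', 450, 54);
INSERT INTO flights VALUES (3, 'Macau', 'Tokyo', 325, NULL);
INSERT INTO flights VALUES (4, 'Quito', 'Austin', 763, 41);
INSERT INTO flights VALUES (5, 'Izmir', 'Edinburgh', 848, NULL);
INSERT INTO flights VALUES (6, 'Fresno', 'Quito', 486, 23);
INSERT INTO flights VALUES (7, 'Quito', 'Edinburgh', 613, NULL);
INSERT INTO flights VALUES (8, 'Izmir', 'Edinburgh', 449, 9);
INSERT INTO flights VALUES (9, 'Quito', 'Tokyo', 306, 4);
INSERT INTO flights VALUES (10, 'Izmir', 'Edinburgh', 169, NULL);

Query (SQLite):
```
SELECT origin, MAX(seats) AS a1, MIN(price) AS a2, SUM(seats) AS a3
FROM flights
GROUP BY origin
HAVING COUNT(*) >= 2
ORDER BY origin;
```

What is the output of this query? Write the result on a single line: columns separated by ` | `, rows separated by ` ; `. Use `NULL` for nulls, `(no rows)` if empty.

Group flights by origin.
Per group compute: MAX(seats), MIN(price), SUM(seats).
HAVING: drop groups with fewer than 2 rows.
  Fresno: ids {6} → MAX(seats)=23, MIN(price)=486, SUM(seats)=23
  Izmir: ids {5, 8, 10} → MAX(seats)=9, MIN(price)=169, SUM(seats)=9
  Macau: ids {1, 2, 3} → MAX(seats)=54, MIN(price)=325, SUM(seats)=83
  Quito: ids {4, 7, 9} → MAX(seats)=41, MIN(price)=306, SUM(seats)=45

Izmir | 9 | 169 | 9 ; Macau | 54 | 325 | 83 ; Quito | 41 | 306 | 45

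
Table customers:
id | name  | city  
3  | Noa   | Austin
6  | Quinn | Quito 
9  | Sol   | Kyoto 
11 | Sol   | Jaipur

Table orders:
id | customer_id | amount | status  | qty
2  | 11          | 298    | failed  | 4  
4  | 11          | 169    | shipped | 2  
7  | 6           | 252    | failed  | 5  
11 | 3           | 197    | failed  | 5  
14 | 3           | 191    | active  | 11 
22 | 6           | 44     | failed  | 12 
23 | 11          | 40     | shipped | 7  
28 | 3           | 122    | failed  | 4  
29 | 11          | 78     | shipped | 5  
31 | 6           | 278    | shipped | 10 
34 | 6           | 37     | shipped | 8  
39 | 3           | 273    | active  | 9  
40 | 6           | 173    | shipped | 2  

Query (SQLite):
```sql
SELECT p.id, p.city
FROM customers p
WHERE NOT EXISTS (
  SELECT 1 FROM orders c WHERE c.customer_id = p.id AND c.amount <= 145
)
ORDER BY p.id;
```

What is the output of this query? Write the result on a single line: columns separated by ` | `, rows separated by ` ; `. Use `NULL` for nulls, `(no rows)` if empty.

9 | Kyoto

For each customers row, check whether any orders with matching customer_id has amount <= 145.
Keep rows where that is false.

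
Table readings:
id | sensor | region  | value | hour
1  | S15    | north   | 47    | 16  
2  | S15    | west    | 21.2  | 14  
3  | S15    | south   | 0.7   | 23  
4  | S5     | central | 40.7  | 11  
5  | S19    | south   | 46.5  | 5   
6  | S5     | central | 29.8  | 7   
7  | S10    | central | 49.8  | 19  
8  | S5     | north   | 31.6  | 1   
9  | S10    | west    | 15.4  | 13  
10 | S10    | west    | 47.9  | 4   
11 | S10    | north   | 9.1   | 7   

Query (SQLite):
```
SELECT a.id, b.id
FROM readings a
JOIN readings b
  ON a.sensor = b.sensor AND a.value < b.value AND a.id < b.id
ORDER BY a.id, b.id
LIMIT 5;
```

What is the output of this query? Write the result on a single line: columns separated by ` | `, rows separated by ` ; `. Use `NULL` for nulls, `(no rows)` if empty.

6 | 8 ; 9 | 10

Pairs (a,b) with same sensor, a.value < b.value, a.id < b.id.
sensor groups: S10:{7,9,10,11} S15:{1,2,3} S19:{5} S5:{4,6,8}
Ordered by (a.id, b.id); first 5.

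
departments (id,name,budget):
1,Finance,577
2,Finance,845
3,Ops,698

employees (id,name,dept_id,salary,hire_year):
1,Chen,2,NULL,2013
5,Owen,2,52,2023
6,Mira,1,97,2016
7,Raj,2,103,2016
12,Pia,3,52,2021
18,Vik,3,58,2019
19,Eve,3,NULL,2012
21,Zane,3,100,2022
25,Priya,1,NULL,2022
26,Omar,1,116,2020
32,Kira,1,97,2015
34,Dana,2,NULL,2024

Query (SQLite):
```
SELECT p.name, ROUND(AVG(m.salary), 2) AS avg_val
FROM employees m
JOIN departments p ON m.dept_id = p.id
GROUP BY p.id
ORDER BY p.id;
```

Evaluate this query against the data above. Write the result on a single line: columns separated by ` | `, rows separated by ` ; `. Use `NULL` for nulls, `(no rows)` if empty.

Finance | 103.33 ; Finance | 77.5 ; Ops | 70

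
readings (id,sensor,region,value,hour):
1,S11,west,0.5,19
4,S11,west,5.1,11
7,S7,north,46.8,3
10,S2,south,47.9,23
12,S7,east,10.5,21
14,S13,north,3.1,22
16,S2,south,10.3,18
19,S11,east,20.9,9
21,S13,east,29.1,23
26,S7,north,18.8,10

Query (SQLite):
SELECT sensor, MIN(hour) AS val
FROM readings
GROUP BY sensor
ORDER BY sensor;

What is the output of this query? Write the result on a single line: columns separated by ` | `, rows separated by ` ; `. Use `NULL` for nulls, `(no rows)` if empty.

S11 | 9 ; S13 | 22 ; S2 | 18 ; S7 | 3

Partition readings by sensor; compute MIN(hour) within each group.
  S11: ids {1, 4, 19} → MIN(hour)=9
  S13: ids {14, 21} → MIN(hour)=22
  S2: ids {10, 16} → MIN(hour)=18
  S7: ids {7, 12, 26} → MIN(hour)=3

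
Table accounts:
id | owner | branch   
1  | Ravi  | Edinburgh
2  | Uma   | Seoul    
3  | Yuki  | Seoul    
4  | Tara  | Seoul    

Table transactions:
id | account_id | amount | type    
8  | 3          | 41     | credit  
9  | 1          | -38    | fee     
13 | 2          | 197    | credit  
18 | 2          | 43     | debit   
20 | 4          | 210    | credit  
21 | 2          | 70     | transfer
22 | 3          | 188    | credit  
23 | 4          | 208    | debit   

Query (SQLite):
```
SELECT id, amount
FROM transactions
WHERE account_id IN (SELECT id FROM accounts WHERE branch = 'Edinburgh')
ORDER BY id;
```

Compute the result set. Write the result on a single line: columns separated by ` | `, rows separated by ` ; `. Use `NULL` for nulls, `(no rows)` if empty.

9 | -38

Inner query: accounts.id where branch = 'Edinburgh'.
Outer: keep transactions rows whose account_id is in that set.
Inner query → {1}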